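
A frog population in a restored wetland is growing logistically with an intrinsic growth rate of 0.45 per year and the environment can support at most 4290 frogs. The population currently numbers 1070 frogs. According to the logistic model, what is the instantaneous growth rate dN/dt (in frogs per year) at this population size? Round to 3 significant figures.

dN/dt = rN(1 − N/K) = 0.45 × 1070 × (1 − 1070/4290).
1 − 1070/4290 = 0.75058; dN/dt = 0.45 × 1070 × 0.75058 = 361.41.

361 frogs per year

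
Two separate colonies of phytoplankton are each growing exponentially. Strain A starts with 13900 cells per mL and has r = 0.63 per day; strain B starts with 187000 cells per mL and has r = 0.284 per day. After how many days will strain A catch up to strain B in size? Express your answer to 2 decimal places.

7.51 days

Set 13900·e^(0.63t) = 187000·e^(0.284t).
e^((0.63 − 0.284)t) = 187000/13900 → e^(0.346·t) = 13.453.
0.346·t = ln(13.453) = 2.5992, so t = 2.5992/0.346 = 7.5122.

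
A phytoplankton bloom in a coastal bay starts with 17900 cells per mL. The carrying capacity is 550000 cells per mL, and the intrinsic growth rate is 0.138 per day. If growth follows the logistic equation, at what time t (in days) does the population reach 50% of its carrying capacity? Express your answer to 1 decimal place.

24.6 days

A = (K − N₀)/N₀ = (550000 − 17900)/17900 = 29.726.
Solve 550000/(1 + 29.726·e^(−0.138t)) = 275000: 1 + 29.726·e^(−0.138t) = 2, so e^(−0.138t) = 0.0336403.
−0.138·t = ln(0.0336403) = -3.392, so t = 3.392/0.138 = 24.58.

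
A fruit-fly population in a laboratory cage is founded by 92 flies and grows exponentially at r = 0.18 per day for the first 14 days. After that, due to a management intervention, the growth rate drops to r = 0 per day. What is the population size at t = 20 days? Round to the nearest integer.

1143 flies

Phase 1: N(14) = 92·e^(0.18×14) = 92·e^2.52 = 1143.43.
Phase 2 runs for 20 − 14 = 6 days at r = 0.
N(20) = 1143.43·e^(0×6) = 1143.43·e^-0 = 1143.43.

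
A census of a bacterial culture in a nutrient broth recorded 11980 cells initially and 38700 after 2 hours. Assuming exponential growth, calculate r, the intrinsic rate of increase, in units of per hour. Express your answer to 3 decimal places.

0.586 per hour

From N(t) = N₀·e^(rt): e^(r·2) = 38700/11980 = 3.2304.
r·2 = ln(3.2304) = 1.1726, so r = 1.1726/2 = 0.5863.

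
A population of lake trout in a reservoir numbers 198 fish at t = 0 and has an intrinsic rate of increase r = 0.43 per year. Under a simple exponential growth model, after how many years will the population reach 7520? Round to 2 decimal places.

Set N₀·e^(rt) = 7520: e^(0.43·t) = 7520/198 = 37.98.
0.43·t = ln(37.98) = 3.6371, so t = 3.6371/0.43 = 8.4583.

8.46 years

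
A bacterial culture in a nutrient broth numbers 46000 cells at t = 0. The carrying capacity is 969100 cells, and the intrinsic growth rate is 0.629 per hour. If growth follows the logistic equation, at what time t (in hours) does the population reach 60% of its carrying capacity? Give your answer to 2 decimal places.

5.41 hours

A = (K − N₀)/N₀ = (969100 − 46000)/46000 = 20.067.
Solve 969100/(1 + 20.067·e^(−0.629t)) = 581460: 1 + 20.067·e^(−0.629t) = 1.6667, so e^(−0.629t) = 0.0332214.
−0.629·t = ln(0.0332214) = -3.4046, so t = 3.4046/0.629 = 5.4127.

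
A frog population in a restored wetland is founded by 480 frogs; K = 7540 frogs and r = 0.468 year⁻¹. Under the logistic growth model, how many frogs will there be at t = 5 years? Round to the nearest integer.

3120 frogs

A = (K − N₀)/N₀ = (7540 − 480)/480 = 14.708.
N(t) = K/(1 + A·e^(−rt)) = 7540/(1 + 14.708×e^(−0.468×5)).
e^(−2.34) = 0.096328; denominator = 1 + 14.708×0.096328 = 2.4168.
N = 7540/2.4168 = 3119.8.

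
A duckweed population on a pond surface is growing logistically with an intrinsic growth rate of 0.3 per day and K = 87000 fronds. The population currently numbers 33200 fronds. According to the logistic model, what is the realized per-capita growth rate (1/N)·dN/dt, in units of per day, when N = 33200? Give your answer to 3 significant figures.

(1/N)·dN/dt = r(1 − N/K) = 0.3 × (1 − 33200/87000).
= 0.3 × 0.61839 = 0.18552.

0.186 per day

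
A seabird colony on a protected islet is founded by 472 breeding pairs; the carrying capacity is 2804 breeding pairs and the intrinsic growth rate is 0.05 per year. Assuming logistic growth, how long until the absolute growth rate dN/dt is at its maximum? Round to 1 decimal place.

32.0 years

Logistic growth is fastest at N = K/2 = 1402.
A = (K − N₀)/N₀ = 4.9407. Set K/(1 + A·e^(−rt)) = K/2 → A·e^(−rt) = 1.
e^(−0.05t) = 1/4.9407 = 0.202401, so t = ln(4.9407)/0.05 = 1.5975/0.05 = 31.95.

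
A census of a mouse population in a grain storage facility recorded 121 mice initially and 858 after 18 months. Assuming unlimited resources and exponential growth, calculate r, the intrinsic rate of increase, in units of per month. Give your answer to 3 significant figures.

From N(t) = N₀·e^(rt): e^(r·18) = 858/121 = 7.0909.
r·18 = ln(7.0909) = 1.9588, so r = 1.9588/18 = 0.10882.

0.109 per month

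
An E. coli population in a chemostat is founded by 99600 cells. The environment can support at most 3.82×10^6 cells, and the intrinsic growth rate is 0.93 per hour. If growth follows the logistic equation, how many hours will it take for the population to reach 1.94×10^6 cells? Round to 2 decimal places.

3.93 hours

A = (K − N₀)/N₀ = (3.82×10^6 − 99600)/99600 = 37.353.
Solve 3.82×10^6/(1 + 37.353·e^(−0.93t)) = 1.94×10^6: 1 + 37.353·e^(−0.93t) = 1.9691, so e^(−0.93t) = 0.0259433.
−0.93·t = ln(0.0259433) = -3.6518, so t = 3.6518/0.93 = 3.9267.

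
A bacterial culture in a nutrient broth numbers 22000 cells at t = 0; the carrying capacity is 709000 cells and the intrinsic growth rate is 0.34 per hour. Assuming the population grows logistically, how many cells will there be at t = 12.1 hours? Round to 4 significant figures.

A = (K − N₀)/N₀ = (709000 − 22000)/22000 = 31.227.
N(t) = K/(1 + A·e^(−rt)) = 709000/(1 + 31.227×e^(−0.34×12.1)).
e^(−4.114) = 0.016342; denominator = 1 + 31.227×0.016342 = 1.5103.
N = 709000/1.5103 = 469435.

469400 cells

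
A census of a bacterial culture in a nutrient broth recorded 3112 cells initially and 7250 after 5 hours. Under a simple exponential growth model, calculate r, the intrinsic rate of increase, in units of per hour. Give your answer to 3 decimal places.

From N(t) = N₀·e^(rt): e^(r·5) = 7250/3112 = 2.3297.
r·5 = ln(2.3297) = 0.84574, so r = 0.84574/5 = 0.16915.

0.169 per hour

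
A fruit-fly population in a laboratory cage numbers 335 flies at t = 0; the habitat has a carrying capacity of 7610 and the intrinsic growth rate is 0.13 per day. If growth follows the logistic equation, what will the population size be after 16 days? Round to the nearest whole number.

2050 flies

A = (K − N₀)/N₀ = (7610 − 335)/335 = 21.716.
N(t) = K/(1 + A·e^(−rt)) = 7610/(1 + 21.716×e^(−0.13×16)).
e^(−2.08) = 0.12493; denominator = 1 + 21.716×0.12493 = 3.713.
N = 7610/3.713 = 2049.54.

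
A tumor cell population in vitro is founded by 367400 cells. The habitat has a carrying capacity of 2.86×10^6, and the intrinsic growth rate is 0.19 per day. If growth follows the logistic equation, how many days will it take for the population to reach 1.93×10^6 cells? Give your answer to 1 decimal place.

A = (K − N₀)/N₀ = (2.86×10^6 − 367400)/367400 = 6.7844.
Solve 2.86×10^6/(1 + 6.7844·e^(−0.19t)) = 1.93×10^6: 1 + 6.7844·e^(−0.19t) = 1.4819, so e^(−0.19t) = 0.0710252.
−0.19·t = ln(0.0710252) = -2.6447, so t = 2.6447/0.19 = 13.92.

13.9 days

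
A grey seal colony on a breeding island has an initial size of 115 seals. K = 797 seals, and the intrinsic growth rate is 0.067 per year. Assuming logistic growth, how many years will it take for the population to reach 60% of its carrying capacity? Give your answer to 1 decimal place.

32.6 years

A = (K − N₀)/N₀ = (797 − 115)/115 = 5.9304.
Solve 797/(1 + 5.9304·e^(−0.067t)) = 478.2: 1 + 5.9304·e^(−0.067t) = 1.6667, so e^(−0.067t) = 0.112414.
−0.067·t = ln(0.112414) = -2.1856, so t = 2.1856/0.067 = 32.62.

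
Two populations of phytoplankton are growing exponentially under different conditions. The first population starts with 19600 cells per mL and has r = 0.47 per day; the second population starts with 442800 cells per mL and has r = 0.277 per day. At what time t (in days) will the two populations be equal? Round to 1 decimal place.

Set 19600·e^(0.47t) = 442800·e^(0.277t).
e^((0.47 − 0.277)t) = 442800/19600 → e^(0.193·t) = 22.592.
0.193·t = ln(22.592) = 3.1176, so t = 3.1176/0.193 = 16.153.

16.2 days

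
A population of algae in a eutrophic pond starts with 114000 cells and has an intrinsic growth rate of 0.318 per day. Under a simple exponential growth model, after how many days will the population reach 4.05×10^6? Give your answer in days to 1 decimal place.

11.2 days

Set N₀·e^(rt) = 4.05×10^6: e^(0.318·t) = 4.05×10^6/114000 = 35.526.
0.318·t = ln(35.526) = 3.5703, so t = 3.5703/0.318 = 11.227.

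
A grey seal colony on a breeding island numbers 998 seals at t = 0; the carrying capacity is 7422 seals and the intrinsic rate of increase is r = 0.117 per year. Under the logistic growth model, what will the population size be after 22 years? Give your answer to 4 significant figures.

4979 seals

A = (K − N₀)/N₀ = (7422 − 998)/998 = 6.4369.
N(t) = K/(1 + A·e^(−rt)) = 7422/(1 + 6.4369×e^(−0.117×22)).
e^(−2.574) = 0.07623; denominator = 1 + 6.4369×0.07623 = 1.4907.
N = 7422/1.4907 = 4978.93.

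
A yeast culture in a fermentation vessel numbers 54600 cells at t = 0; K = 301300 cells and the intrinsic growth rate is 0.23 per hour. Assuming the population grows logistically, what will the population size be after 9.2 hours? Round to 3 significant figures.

A = (K − N₀)/N₀ = (301300 − 54600)/54600 = 4.5183.
N(t) = K/(1 + A·e^(−rt)) = 301300/(1 + 4.5183×e^(−0.23×9.2)).
e^(−2.116) = 0.12051; denominator = 1 + 4.5183×0.12051 = 1.5445.
N = 301300/1.5445 = 195077.

195000 cells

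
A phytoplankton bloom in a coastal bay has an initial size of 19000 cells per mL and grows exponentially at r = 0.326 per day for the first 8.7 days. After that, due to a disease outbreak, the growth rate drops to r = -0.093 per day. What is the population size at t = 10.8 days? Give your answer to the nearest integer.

Phase 1: N(8.7) = 19000·e^(0.326×8.7) = 19000·e^2.836 = 323966.
Phase 2 runs for 10.8 − 8.7 = 2.1 days at r = -0.093.
N(10.8) = 323966·e^(-0.093×2.1) = 323966·e^-0.1953 = 266491.

266491 cells per mL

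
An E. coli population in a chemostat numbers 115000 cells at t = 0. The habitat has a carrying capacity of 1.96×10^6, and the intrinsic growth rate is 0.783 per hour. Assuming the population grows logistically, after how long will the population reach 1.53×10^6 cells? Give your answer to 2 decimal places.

A = (K − N₀)/N₀ = (1.96×10^6 − 115000)/115000 = 16.043.
Solve 1.96×10^6/(1 + 16.043·e^(−0.783t)) = 1.53×10^6: 1 + 16.043·e^(−0.783t) = 1.281, so e^(−0.783t) = 0.0175178.
−0.783·t = ln(0.0175178) = -4.0445, so t = 4.0445/0.783 = 5.1654.

5.17 hours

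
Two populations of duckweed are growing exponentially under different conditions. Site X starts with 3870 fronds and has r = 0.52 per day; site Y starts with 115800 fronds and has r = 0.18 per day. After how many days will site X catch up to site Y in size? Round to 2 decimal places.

Set 3870·e^(0.52t) = 115800·e^(0.18t).
e^((0.52 − 0.18)t) = 115800/3870 → e^(0.34·t) = 29.922.
0.34·t = ln(29.922) = 3.3986, so t = 3.3986/0.34 = 9.9959.

10.00 days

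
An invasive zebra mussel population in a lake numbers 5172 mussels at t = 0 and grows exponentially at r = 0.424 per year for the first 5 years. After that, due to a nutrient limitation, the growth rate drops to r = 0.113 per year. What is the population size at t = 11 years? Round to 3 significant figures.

84900 mussels

Phase 1: N(5) = 5172·e^(0.424×5) = 5172·e^2.12 = 43088.6.
Phase 2 runs for 11 − 5 = 6 years at r = 0.113.
N(11) = 43088.6·e^(0.113×6) = 43088.6·e^0.678 = 84881.8.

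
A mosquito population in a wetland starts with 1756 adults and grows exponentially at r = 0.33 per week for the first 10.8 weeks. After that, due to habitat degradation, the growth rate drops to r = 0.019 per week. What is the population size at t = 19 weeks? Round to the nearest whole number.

72446 adults

Phase 1: N(10.8) = 1756·e^(0.33×10.8) = 1756·e^3.564 = 61994.1.
Phase 2 runs for 19 − 10.8 = 8.2 weeks at r = 0.019.
N(19) = 61994.1·e^(0.019×8.2) = 61994.1·e^0.1558 = 72445.8.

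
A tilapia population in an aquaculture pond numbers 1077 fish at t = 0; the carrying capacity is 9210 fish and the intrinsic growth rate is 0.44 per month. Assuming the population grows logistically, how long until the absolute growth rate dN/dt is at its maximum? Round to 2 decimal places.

Logistic growth is fastest at N = K/2 = 4605.
A = (K − N₀)/N₀ = 7.5515. Set K/(1 + A·e^(−rt)) = K/2 → A·e^(−rt) = 1.
e^(−0.44t) = 1/7.5515 = 0.132423, so t = ln(7.5515)/0.44 = 2.0218/0.44 = 4.5949.

4.59 months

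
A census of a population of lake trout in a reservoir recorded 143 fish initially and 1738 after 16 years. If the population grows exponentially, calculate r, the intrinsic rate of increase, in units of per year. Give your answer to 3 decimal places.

0.156 per year

From N(t) = N₀·e^(rt): e^(r·16) = 1738/143 = 12.154.
r·16 = ln(12.154) = 2.4976, so r = 2.4976/16 = 0.1561.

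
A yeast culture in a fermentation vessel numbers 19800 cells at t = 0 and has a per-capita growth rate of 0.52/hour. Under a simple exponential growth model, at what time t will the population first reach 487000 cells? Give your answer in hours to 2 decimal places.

Set N₀·e^(rt) = 487000: e^(0.52·t) = 487000/19800 = 24.596.
0.52·t = ln(24.596) = 3.2026, so t = 3.2026/0.52 = 6.1588.

6.16 hours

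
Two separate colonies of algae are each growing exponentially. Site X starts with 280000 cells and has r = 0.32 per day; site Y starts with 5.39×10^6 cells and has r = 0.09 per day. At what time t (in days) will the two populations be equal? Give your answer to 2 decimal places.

12.86 days

Set 280000·e^(0.32t) = 5.39×10^6·e^(0.09t).
e^((0.32 − 0.09)t) = 5.39×10^6/280000 → e^(0.23·t) = 19.25.
0.23·t = ln(19.25) = 2.9575, so t = 2.9575/0.23 = 12.859.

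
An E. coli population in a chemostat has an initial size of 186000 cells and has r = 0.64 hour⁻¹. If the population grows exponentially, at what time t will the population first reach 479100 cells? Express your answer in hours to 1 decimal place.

1.5 hours

Set N₀·e^(rt) = 479100: e^(0.64·t) = 479100/186000 = 2.5758.
0.64·t = ln(2.5758) = 0.94616, so t = 0.94616/0.64 = 1.4784.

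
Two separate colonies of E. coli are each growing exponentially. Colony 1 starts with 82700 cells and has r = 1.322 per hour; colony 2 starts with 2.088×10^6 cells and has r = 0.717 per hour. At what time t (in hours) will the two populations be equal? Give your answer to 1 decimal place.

Set 82700·e^(1.322t) = 2.088×10^6·e^(0.717t).
e^((1.322 − 0.717)t) = 2.088×10^6/82700 → e^(0.605·t) = 25.248.
0.605·t = ln(25.248) = 3.2287, so t = 3.2287/0.605 = 5.3368.

5.3 hours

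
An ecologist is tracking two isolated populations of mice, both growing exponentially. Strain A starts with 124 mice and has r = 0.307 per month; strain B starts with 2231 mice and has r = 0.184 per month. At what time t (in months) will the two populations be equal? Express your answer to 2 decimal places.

23.50 months

Set 124·e^(0.307t) = 2231·e^(0.184t).
e^((0.307 − 0.184)t) = 2231/124 → e^(0.123·t) = 17.992.
0.123·t = ln(17.992) = 2.8899, so t = 2.8899/0.123 = 23.495.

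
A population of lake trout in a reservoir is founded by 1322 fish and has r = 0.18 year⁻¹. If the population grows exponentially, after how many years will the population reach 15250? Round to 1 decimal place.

Set N₀·e^(rt) = 15250: e^(0.18·t) = 15250/1322 = 11.536.
0.18·t = ln(11.536) = 2.4454, so t = 2.4454/0.18 = 13.586.

13.6 years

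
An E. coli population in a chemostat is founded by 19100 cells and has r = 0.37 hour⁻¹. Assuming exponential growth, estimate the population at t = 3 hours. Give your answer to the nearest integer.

N(t) = N₀·e^(rt) = 19100 × e^(0.37×3) = 19100 × e^1.11.
e^1.11 ≈ 3.0344, so N ≈ 19100 × 3.0344 = 57956.2.

57956 cells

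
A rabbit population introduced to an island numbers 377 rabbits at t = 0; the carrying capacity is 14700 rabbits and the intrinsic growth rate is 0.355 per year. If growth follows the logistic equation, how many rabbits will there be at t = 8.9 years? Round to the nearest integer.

5626 rabbits

A = (K − N₀)/N₀ = (14700 − 377)/377 = 37.992.
N(t) = K/(1 + A·e^(−rt)) = 14700/(1 + 37.992×e^(−0.355×8.9)).
e^(−3.159) = 0.042447; denominator = 1 + 37.992×0.042447 = 2.6126.
N = 14700/2.6126 = 5626.48.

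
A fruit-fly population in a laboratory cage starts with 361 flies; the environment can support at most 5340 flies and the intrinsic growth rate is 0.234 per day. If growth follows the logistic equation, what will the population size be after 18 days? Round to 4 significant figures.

A = (K − N₀)/N₀ = (5340 − 361)/361 = 13.792.
N(t) = K/(1 + A·e^(−rt)) = 5340/(1 + 13.792×e^(−0.234×18)).
e^(−4.212) = 0.014817; denominator = 1 + 13.792×0.014817 = 1.2044.
N = 5340/1.2044 = 4433.91.

4434 flies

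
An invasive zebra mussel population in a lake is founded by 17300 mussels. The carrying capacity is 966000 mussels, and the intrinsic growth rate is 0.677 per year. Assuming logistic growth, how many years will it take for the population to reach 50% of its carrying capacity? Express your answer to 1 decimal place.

5.9 years

A = (K − N₀)/N₀ = (966000 − 17300)/17300 = 54.838.
Solve 966000/(1 + 54.838·e^(−0.677t)) = 483000: 1 + 54.838·e^(−0.677t) = 2, so e^(−0.677t) = 0.0182355.
−0.677·t = ln(0.0182355) = -4.0044, so t = 4.0044/0.677 = 5.9149.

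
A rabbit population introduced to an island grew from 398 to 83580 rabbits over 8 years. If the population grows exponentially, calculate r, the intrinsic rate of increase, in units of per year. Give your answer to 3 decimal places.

From N(t) = N₀·e^(rt): e^(r·8) = 83580/398 = 210.
r·8 = ln(210) = 5.3471, so r = 5.3471/8 = 0.66839.

0.668 per year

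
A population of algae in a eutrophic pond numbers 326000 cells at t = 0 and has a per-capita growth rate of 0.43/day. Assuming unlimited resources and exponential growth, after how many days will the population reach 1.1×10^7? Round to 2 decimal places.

8.18 days

Set N₀·e^(rt) = 1.1×10^7: e^(0.43·t) = 1.1×10^7/326000 = 33.742.
0.43·t = ln(33.742) = 3.5188, so t = 3.5188/0.43 = 8.1831.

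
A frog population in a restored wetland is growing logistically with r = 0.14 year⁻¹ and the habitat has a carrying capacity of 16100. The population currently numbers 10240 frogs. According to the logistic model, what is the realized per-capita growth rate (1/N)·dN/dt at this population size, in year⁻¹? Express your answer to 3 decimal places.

0.051 per year

(1/N)·dN/dt = r(1 − N/K) = 0.14 × (1 − 10240/16100).
= 0.14 × 0.36398 = 0.050957.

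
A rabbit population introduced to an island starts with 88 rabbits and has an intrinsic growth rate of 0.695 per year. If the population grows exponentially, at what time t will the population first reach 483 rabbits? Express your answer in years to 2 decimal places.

2.45 years

Set N₀·e^(rt) = 483: e^(0.695·t) = 483/88 = 5.4886.
0.695·t = ln(5.4886) = 1.7027, so t = 1.7027/0.695 = 2.4499.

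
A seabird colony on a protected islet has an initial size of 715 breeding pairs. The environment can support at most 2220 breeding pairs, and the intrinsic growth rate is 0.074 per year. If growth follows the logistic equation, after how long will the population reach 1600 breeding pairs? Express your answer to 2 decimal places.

22.87 years

A = (K − N₀)/N₀ = (2220 − 715)/715 = 2.1049.
Solve 2220/(1 + 2.1049·e^(−0.074t)) = 1600: 1 + 2.1049·e^(−0.074t) = 1.3875, so e^(−0.074t) = 0.184095.
−0.074·t = ln(0.184095) = -1.6923, so t = 1.6923/0.074 = 22.869.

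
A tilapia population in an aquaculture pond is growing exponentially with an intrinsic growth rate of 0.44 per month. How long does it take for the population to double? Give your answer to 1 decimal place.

1.6 months

Doubling time t_d = ln(2)/r = 0.6931/0.44 = 1.5753.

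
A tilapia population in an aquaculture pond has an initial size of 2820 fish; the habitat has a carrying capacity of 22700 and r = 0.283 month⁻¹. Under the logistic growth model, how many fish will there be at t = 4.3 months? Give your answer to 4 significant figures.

7352 fish

A = (K − N₀)/N₀ = (22700 − 2820)/2820 = 7.0496.
N(t) = K/(1 + A·e^(−rt)) = 22700/(1 + 7.0496×e^(−0.283×4.3)).
e^(−1.217) = 0.29615; denominator = 1 + 7.0496×0.29615 = 3.0877.
N = 22700/3.0877 = 7351.68.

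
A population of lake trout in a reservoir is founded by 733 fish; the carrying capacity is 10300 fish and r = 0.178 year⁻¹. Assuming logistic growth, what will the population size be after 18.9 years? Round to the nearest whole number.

7096 fish

A = (K − N₀)/N₀ = (10300 − 733)/733 = 13.052.
N(t) = K/(1 + A·e^(−rt)) = 10300/(1 + 13.052×e^(−0.178×18.9)).
e^(−3.364) = 0.03459; denominator = 1 + 13.052×0.03459 = 1.4515.
N = 10300/1.4515 = 7096.31.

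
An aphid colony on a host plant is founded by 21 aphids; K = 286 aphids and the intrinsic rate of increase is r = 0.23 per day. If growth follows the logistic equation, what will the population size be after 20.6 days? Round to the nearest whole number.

A = (K − N₀)/N₀ = (286 − 21)/21 = 12.619.
N(t) = K/(1 + A·e^(−rt)) = 286/(1 + 12.619×e^(−0.23×20.6)).
e^(−4.738) = 0.0087561; denominator = 1 + 12.619×0.0087561 = 1.1105.
N = 286/1.1105 = 257.543.

258 aphids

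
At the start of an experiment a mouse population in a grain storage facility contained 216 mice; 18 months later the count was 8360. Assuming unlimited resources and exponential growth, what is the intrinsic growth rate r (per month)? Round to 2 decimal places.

From N(t) = N₀·e^(rt): e^(r·18) = 8360/216 = 38.704.
r·18 = ln(38.704) = 3.6559, so r = 3.6559/18 = 0.20311.

0.20 per month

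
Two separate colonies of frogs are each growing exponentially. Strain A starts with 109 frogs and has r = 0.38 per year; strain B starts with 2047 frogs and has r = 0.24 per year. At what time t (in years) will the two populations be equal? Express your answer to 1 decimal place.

Set 109·e^(0.38t) = 2047·e^(0.24t).
e^((0.38 − 0.24)t) = 2047/109 → e^(0.14·t) = 18.78.
0.14·t = ln(18.78) = 2.9328, so t = 2.9328/0.14 = 20.948.

20.9 years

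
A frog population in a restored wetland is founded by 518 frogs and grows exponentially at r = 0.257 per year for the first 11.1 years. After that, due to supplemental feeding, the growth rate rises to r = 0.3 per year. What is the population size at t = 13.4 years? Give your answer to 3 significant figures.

Phase 1: N(11.1) = 518·e^(0.257×11.1) = 518·e^2.853 = 8979.28.
Phase 2 runs for 13.4 − 11.1 = 2.3 years at r = 0.3.
N(13.4) = 8979.28·e^(0.3×2.3) = 8979.28·e^0.69 = 17902.1.

17900 frogs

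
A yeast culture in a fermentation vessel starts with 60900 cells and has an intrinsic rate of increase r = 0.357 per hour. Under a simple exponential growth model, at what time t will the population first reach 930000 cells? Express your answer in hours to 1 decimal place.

7.6 hours

Set N₀·e^(rt) = 930000: e^(0.357·t) = 930000/60900 = 15.271.
0.357·t = ln(15.271) = 2.726, so t = 2.726/0.357 = 7.6357.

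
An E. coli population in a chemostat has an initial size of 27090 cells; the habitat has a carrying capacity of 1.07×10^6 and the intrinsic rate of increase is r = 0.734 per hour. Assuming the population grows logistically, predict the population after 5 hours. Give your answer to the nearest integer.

A = (K − N₀)/N₀ = (1.07×10^6 − 27090)/27090 = 38.498.
N(t) = K/(1 + A·e^(−rt)) = 1.07×10^6/(1 + 38.498×e^(−0.734×5)).
e^(−3.67) = 0.025476; denominator = 1 + 38.498×0.025476 = 1.9808.
N = 1.07×10^6/1.9808 = 540188.

540188 cells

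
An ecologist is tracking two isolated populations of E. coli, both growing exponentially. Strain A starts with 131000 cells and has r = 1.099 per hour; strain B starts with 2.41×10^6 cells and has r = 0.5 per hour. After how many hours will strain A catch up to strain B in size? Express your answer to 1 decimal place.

4.9 hours

Set 131000·e^(1.099t) = 2.41×10^6·e^(0.5t).
e^((1.099 − 0.5)t) = 2.41×10^6/131000 → e^(0.599·t) = 18.397.
0.599·t = ln(18.397) = 2.9122, so t = 2.9122/0.599 = 4.8617.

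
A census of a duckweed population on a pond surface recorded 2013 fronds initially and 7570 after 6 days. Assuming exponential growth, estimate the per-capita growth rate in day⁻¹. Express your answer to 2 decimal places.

From N(t) = N₀·e^(rt): e^(r·6) = 7570/2013 = 3.7606.
r·6 = ln(3.7606) = 1.3246, so r = 1.3246/6 = 0.22076.

0.22 per day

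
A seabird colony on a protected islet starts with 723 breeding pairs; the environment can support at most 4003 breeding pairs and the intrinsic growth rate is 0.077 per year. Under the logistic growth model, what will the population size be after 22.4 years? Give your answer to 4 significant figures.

2213 breeding pairs

A = (K − N₀)/N₀ = (4003 − 723)/723 = 4.5367.
N(t) = K/(1 + A·e^(−rt)) = 4003/(1 + 4.5367×e^(−0.077×22.4)).
e^(−1.725) = 0.17821; denominator = 1 + 4.5367×0.17821 = 1.8085.
N = 4003/1.8085 = 2213.47.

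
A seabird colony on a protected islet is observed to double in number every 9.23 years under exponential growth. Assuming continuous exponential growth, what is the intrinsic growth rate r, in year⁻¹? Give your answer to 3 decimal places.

r = ln(2)/t_d = 0.6931/9.23 = 0.075097.

0.075 per year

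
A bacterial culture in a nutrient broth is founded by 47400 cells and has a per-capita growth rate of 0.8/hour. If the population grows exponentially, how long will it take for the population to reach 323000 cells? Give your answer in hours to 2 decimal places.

2.40 hours

Set N₀·e^(rt) = 323000: e^(0.8·t) = 323000/47400 = 6.8143.
0.8·t = ln(6.8143) = 1.919, so t = 1.919/0.8 = 2.3988.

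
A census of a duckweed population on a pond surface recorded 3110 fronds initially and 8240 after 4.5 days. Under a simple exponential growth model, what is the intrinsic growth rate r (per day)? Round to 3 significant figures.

From N(t) = N₀·e^(rt): e^(r·4.5) = 8240/3110 = 2.6495.
r·4.5 = ln(2.6495) = 0.97438, so r = 0.97438/4.5 = 0.21653.

0.217 per day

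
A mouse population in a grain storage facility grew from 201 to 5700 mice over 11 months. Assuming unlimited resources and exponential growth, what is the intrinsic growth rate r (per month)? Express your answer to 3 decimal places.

From N(t) = N₀·e^(rt): e^(r·11) = 5700/201 = 28.358.
r·11 = ln(28.358) = 3.3449, so r = 3.3449/11 = 0.30408.

0.304 per month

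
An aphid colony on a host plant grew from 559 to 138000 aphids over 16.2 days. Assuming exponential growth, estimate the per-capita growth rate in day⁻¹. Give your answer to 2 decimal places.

From N(t) = N₀·e^(rt): e^(r·16.2) = 138000/559 = 246.87.
r·16.2 = ln(246.87) = 5.5089, so r = 5.5089/16.2 = 0.34005.

0.34 per day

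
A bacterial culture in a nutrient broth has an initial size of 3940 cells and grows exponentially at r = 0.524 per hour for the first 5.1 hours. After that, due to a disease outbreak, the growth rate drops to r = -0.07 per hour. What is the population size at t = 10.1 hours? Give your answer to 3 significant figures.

Phase 1: N(5.1) = 3940·e^(0.524×5.1) = 3940·e^2.672 = 57030.2.
Phase 2 runs for 10.1 − 5.1 = 5 hours at r = -0.07.
N(10.1) = 57030.2·e^(-0.07×5) = 57030.2·e^-0.35 = 40188.5.

40200 cells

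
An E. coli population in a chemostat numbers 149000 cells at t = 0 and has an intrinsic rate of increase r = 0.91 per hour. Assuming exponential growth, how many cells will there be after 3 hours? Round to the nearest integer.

N(t) = N₀·e^(rt) = 149000 × e^(0.91×3) = 149000 × e^2.73.
e^2.73 ≈ 15.333, so N ≈ 149000 × 15.333 = 2.2846×10^6.

2284600 cells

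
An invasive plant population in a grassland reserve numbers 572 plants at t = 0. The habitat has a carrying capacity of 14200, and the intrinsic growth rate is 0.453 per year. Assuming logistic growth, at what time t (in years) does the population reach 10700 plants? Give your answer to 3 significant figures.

9.47 years

A = (K − N₀)/N₀ = (14200 − 572)/572 = 23.825.
Solve 14200/(1 + 23.825·e^(−0.453t)) = 10700: 1 + 23.825·e^(−0.453t) = 1.3271, so e^(−0.453t) = 0.0137293.
−0.453·t = ln(0.0137293) = -4.2882, so t = 4.2882/0.453 = 9.4663.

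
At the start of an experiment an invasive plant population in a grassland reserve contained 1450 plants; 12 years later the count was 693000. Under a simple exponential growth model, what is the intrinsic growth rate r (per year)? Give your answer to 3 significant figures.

0.514 per year

From N(t) = N₀·e^(rt): e^(r·12) = 693000/1450 = 477.93.
r·12 = ln(477.93) = 6.1695, so r = 6.1695/12 = 0.51412.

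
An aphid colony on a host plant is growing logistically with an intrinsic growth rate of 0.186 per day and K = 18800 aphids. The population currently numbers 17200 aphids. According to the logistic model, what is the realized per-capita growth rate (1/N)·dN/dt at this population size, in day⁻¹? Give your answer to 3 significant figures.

0.0158 per day

(1/N)·dN/dt = r(1 − N/K) = 0.186 × (1 − 17200/18800).
= 0.186 × 0.085106 = 0.01583.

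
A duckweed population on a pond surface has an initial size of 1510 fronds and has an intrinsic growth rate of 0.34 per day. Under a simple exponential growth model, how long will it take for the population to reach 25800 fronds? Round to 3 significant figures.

Set N₀·e^(rt) = 25800: e^(0.34·t) = 25800/1510 = 17.086.
0.34·t = ln(17.086) = 2.8383, so t = 2.8383/0.34 = 8.3478.

8.35 days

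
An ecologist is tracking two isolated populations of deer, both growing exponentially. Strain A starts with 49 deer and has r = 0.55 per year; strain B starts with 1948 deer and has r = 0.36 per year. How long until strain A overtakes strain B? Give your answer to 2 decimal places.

19.38 years

Set 49·e^(0.55t) = 1948·e^(0.36t).
e^((0.55 − 0.36)t) = 1948/49 → e^(0.19·t) = 39.755.
0.19·t = ln(39.755) = 3.6827, so t = 3.6827/0.19 = 19.383.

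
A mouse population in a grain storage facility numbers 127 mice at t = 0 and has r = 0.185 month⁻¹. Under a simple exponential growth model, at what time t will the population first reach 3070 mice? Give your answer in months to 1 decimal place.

Set N₀·e^(rt) = 3070: e^(0.185·t) = 3070/127 = 24.173.
0.185·t = ln(24.173) = 3.1852, so t = 3.1852/0.185 = 17.218.

17.2 months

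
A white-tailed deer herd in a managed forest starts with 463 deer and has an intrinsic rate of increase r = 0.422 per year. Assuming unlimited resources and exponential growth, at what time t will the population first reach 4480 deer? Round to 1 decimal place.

Set N₀·e^(rt) = 4480: e^(0.422·t) = 4480/463 = 9.676.
0.422·t = ln(9.676) = 2.2697, so t = 2.2697/0.422 = 5.3783.

5.4 years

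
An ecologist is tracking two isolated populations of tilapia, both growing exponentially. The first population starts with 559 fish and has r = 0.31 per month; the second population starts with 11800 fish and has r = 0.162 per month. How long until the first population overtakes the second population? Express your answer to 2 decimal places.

20.61 months

Set 559·e^(0.31t) = 11800·e^(0.162t).
e^((0.31 − 0.162)t) = 11800/559 → e^(0.148·t) = 21.109.
0.148·t = ln(21.109) = 3.0497, so t = 3.0497/0.148 = 20.606.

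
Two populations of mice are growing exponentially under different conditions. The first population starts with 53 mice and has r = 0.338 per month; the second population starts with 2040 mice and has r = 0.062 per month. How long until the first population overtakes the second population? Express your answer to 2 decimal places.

13.23 months

Set 53·e^(0.338t) = 2040·e^(0.062t).
e^((0.338 − 0.062)t) = 2040/53 → e^(0.276·t) = 38.491.
0.276·t = ln(38.491) = 3.6504, so t = 3.6504/0.276 = 13.226.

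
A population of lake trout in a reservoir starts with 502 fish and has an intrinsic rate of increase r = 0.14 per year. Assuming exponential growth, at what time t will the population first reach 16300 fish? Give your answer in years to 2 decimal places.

24.86 years

Set N₀·e^(rt) = 16300: e^(0.14·t) = 16300/502 = 32.47.
0.14·t = ln(32.47) = 3.4803, so t = 3.4803/0.14 = 24.859.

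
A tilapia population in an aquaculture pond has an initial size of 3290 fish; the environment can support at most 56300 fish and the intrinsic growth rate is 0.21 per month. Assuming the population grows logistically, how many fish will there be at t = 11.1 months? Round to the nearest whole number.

A = (K − N₀)/N₀ = (56300 − 3290)/3290 = 16.112.
N(t) = K/(1 + A·e^(−rt)) = 56300/(1 + 16.112×e^(−0.21×11.1)).
e^(−2.331) = 0.097198; denominator = 1 + 16.112×0.097198 = 2.5661.
N = 56300/2.5661 = 21939.8.

21940 fish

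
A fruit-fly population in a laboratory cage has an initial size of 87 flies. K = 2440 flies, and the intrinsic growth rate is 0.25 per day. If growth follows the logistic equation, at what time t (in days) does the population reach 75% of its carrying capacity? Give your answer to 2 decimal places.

A = (K − N₀)/N₀ = (2440 − 87)/87 = 27.046.
Solve 2440/(1 + 27.046·e^(−0.25t)) = 1830: 1 + 27.046·e^(−0.25t) = 1.3333, so e^(−0.25t) = 0.0123247.
−0.25·t = ln(0.0123247) = -4.3962, so t = 4.3962/0.25 = 17.585.

17.58 days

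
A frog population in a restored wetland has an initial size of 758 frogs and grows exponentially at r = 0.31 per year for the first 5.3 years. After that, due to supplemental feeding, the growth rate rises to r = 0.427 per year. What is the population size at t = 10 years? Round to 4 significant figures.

Phase 1: N(5.3) = 758·e^(0.31×5.3) = 758·e^1.643 = 3919.36.
Phase 2 runs for 10 − 5.3 = 4.7 years at r = 0.427.
N(10) = 3919.36·e^(0.427×4.7) = 3919.36·e^2.007 = 29160.9.

29160 frogs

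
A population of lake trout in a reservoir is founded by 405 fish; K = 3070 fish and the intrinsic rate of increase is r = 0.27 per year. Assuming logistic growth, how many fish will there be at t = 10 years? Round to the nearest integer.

2129 fish

A = (K − N₀)/N₀ = (3070 − 405)/405 = 6.5802.
N(t) = K/(1 + A·e^(−rt)) = 3070/(1 + 6.5802×e^(−0.27×10)).
e^(−2.7) = 0.067206; denominator = 1 + 6.5802×0.067206 = 1.4422.
N = 3070/1.4422 = 2128.65.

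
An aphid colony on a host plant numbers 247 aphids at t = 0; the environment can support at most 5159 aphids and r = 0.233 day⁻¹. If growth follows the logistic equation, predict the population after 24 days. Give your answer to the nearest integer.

A = (K − N₀)/N₀ = (5159 − 247)/247 = 19.887.
N(t) = K/(1 + A·e^(−rt)) = 5159/(1 + 19.887×e^(−0.233×24)).
e^(−5.592) = 0.0037276; denominator = 1 + 19.887×0.0037276 = 1.0741.
N = 5159/1.0741 = 4802.96.

4803 aphids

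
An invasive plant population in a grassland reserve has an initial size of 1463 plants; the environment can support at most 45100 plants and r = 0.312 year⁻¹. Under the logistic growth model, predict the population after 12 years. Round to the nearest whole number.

26441 plants

A = (K − N₀)/N₀ = (45100 − 1463)/1463 = 29.827.
N(t) = K/(1 + A·e^(−rt)) = 45100/(1 + 29.827×e^(−0.312×12)).
e^(−3.744) = 0.023659; denominator = 1 + 29.827×0.023659 = 1.7057.
N = 45100/1.7057 = 26441.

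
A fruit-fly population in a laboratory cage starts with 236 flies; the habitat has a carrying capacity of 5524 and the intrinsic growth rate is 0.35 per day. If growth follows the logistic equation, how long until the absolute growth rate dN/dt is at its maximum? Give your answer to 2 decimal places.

Logistic growth is fastest at N = K/2 = 2762.
A = (K − N₀)/N₀ = 22.407. Set K/(1 + A·e^(−rt)) = K/2 → A·e^(−rt) = 1.
e^(−0.35t) = 1/22.407 = 0.0446293, so t = ln(22.407)/0.35 = 3.1094/0.35 = 8.8839.

8.88 days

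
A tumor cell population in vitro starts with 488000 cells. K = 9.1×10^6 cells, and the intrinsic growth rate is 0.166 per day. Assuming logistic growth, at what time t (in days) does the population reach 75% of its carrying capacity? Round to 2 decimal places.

23.91 days

A = (K − N₀)/N₀ = (9.1×10^6 − 488000)/488000 = 17.648.
Solve 9.1×10^6/(1 + 17.648·e^(−0.166t)) = 6.825×10^6: 1 + 17.648·e^(−0.166t) = 1.3333, so e^(−0.166t) = 0.0188884.
−0.166·t = ln(0.0188884) = -3.9692, so t = 3.9692/0.166 = 23.911.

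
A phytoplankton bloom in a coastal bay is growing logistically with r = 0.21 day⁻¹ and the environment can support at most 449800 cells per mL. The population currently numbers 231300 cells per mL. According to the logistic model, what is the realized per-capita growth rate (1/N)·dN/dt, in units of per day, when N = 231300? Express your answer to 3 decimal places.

(1/N)·dN/dt = r(1 − N/K) = 0.21 × (1 − 231300/449800).
= 0.21 × 0.48577 = 0.10201.

0.102 per day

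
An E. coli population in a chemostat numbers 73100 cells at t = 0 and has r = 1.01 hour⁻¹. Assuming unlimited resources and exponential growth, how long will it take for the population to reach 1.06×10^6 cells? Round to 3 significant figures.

2.65 hours

Set N₀·e^(rt) = 1.06×10^6: e^(1.01·t) = 1.06×10^6/73100 = 14.501.
1.01·t = ln(14.501) = 2.6742, so t = 2.6742/1.01 = 2.6477.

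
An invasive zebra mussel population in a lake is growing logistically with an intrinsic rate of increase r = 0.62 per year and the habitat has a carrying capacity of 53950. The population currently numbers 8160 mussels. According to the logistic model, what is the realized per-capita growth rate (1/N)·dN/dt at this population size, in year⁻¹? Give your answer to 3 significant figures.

(1/N)·dN/dt = r(1 − N/K) = 0.62 × (1 − 8160/53950).
= 0.62 × 0.84875 = 0.52622.

0.526 per year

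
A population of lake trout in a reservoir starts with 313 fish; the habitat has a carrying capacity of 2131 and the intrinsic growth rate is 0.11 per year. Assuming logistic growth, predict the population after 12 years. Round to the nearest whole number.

835 fish

A = (K − N₀)/N₀ = (2131 − 313)/313 = 5.8083.
N(t) = K/(1 + A·e^(−rt)) = 2131/(1 + 5.8083×e^(−0.11×12)).
e^(−1.32) = 0.26714; denominator = 1 + 5.8083×0.26714 = 2.5516.
N = 2131/2.5516 = 835.161.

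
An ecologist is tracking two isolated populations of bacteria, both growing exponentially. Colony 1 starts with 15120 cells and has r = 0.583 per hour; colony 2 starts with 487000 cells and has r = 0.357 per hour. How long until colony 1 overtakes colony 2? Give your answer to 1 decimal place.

Set 15120·e^(0.583t) = 487000·e^(0.357t).
e^((0.583 − 0.357)t) = 487000/15120 → e^(0.226·t) = 32.209.
0.226·t = ln(32.209) = 3.4722, so t = 3.4722/0.226 = 15.364.

15.4 hours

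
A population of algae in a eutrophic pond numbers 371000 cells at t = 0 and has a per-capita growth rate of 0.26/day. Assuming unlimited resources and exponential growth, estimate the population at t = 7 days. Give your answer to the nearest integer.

N(t) = N₀·e^(rt) = 371000 × e^(0.26×7) = 371000 × e^1.82.
e^1.82 ≈ 6.1719, so N ≈ 371000 × 6.1719 = 2.289759×10^6.

2289759 cells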